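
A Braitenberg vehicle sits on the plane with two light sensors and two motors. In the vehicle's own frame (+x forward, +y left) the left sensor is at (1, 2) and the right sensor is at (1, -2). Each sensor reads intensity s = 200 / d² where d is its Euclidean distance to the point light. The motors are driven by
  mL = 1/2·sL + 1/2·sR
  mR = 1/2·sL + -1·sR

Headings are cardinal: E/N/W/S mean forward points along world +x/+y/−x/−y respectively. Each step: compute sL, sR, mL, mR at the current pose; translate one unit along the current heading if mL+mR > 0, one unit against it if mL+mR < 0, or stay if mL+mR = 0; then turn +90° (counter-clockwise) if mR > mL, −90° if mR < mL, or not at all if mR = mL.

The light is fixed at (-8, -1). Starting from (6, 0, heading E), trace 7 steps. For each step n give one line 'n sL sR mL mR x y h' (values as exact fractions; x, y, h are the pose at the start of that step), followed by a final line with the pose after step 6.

0 100/117 100/113 11500/13221 -6050/13221 6 0 E
1 200/289 200/169 45800/48841 -40900/48841 7 0 S
2 1 1 1 -1/2 7 -1 W
3 40/29 200/257 8040/7453 -660/7453 6 -1 N
4 100/117 100/113 11500/13221 -6050/13221 6 0 E
5 200/289 200/169 45800/48841 -40900/48841 7 0 S
6 1 1 1 -1/2 7 -1 W
final 6 -1 N

n=0: pose=(6,0,E); sL=100/117, sR=100/113; mL=11500/13221, mR=-6050/13221; mL+mR=5450/13221 → advance +1; mR−mL=-150/113 → turn -1·90°
n=1: pose=(7,0,S); sL=200/289, sR=200/169; mL=45800/48841, mR=-40900/48841; mL+mR=4900/48841 → advance +1; mR−mL=-300/169 → turn -1·90°
n=2: pose=(7,-1,W); sL=1, sR=1; mL=1, mR=-1/2; mL+mR=1/2 → advance +1; mR−mL=-3/2 → turn -1·90°
n=3: pose=(6,-1,N); sL=40/29, sR=200/257; mL=8040/7453, mR=-660/7453; mL+mR=7380/7453 → advance +1; mR−mL=-300/257 → turn -1·90°
n=4: pose=(6,0,E); sL=100/117, sR=100/113; mL=11500/13221, mR=-6050/13221; mL+mR=5450/13221 → advance +1; mR−mL=-150/113 → turn -1·90°
n=5: pose=(7,0,S); sL=200/289, sR=200/169; mL=45800/48841, mR=-40900/48841; mL+mR=4900/48841 → advance +1; mR−mL=-300/169 → turn -1·90°
n=6: pose=(7,-1,W); sL=1, sR=1; mL=1, mR=-1/2; mL+mR=1/2 → advance +1; mR−mL=-3/2 → turn -1·90°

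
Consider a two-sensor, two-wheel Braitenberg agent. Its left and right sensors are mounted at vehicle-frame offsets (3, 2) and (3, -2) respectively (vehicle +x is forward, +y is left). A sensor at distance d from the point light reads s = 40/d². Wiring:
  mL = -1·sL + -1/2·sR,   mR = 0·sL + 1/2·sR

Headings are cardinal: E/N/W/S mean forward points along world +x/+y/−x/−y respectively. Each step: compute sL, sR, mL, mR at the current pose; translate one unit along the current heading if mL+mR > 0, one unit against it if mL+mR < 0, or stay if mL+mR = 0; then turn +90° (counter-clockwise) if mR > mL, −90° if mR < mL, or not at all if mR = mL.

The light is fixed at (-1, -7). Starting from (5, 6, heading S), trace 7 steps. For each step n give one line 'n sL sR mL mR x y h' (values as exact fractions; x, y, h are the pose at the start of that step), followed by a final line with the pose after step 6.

0 10/41 10/29 -495/1189 5/29 5 6 S
1 40/337 8/45 -3148/15165 4/45 5 7 E
2 20/149 20/169 -4870/25181 10/169 4 7 N
3 8/25 40/229 -2332/5725 20/229 4 6 W
4 10/41 10/29 -495/1189 5/29 5 6 S
5 40/337 8/45 -3148/15165 4/45 5 7 E
6 20/149 20/169 -4870/25181 10/169 4 7 N
final 4 6 W

n=0: pose=(5,6,S); sL=10/41, sR=10/29; mL=-495/1189, mR=5/29; mL+mR=-10/41 → advance -1; mR−mL=700/1189 → turn +1·90°
n=1: pose=(5,7,E); sL=40/337, sR=8/45; mL=-3148/15165, mR=4/45; mL+mR=-40/337 → advance -1; mR−mL=4496/15165 → turn +1·90°
n=2: pose=(4,7,N); sL=20/149, sR=20/169; mL=-4870/25181, mR=10/169; mL+mR=-20/149 → advance -1; mR−mL=6360/25181 → turn +1·90°
n=3: pose=(4,6,W); sL=8/25, sR=40/229; mL=-2332/5725, mR=20/229; mL+mR=-8/25 → advance -1; mR−mL=2832/5725 → turn +1·90°
n=4: pose=(5,6,S); sL=10/41, sR=10/29; mL=-495/1189, mR=5/29; mL+mR=-10/41 → advance -1; mR−mL=700/1189 → turn +1·90°
n=5: pose=(5,7,E); sL=40/337, sR=8/45; mL=-3148/15165, mR=4/45; mL+mR=-40/337 → advance -1; mR−mL=4496/15165 → turn +1·90°
n=6: pose=(4,7,N); sL=20/149, sR=20/169; mL=-4870/25181, mR=10/169; mL+mR=-20/149 → advance -1; mR−mL=6360/25181 → turn +1·90°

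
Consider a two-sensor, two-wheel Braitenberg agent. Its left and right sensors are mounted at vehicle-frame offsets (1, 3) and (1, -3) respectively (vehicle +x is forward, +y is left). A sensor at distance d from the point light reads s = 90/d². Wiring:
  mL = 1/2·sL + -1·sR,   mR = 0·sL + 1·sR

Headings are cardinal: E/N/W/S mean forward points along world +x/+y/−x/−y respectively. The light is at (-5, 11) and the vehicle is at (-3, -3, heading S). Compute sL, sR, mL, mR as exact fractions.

9/25 45/113 -1233/5650 45/113

left sensor world pos  = (0, -4); dL² = 250
right sensor world pos = (-6, -4); dR² = 226
sL = 90/250 = 9/25
sR = 90/226 = 45/113
mL = 1/2·sL + -1·sR = -1233/5650
mR = 0·sL + 1·sR = 45/113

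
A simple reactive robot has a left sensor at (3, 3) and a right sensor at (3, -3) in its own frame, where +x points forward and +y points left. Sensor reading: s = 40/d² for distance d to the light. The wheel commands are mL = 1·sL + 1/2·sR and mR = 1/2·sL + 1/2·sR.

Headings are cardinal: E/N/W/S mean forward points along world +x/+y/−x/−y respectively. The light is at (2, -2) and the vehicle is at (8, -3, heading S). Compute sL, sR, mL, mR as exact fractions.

left sensor world pos  = (11, -6); dL² = 97
right sensor world pos = (5, -6); dR² = 25
sL = 40/97 = 40/97
sR = 40/25 = 8/5
mL = 1·sL + 1/2·sR = 588/485
mR = 1/2·sL + 1/2·sR = 488/485

40/97 8/5 588/485 488/485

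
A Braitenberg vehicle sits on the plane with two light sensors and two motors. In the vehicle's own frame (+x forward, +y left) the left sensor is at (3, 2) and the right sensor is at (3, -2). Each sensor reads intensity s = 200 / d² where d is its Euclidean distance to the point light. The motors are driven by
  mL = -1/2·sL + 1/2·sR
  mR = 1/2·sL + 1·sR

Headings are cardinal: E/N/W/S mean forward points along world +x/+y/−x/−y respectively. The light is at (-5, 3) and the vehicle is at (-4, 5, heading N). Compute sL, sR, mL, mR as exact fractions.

100/13 100/17 -200/221 2150/221

left sensor world pos  = (-6, 8); dL² = 26
right sensor world pos = (-2, 8); dR² = 34
sL = 200/26 = 100/13
sR = 200/34 = 100/17
mL = -1/2·sL + 1/2·sR = -200/221
mR = 1/2·sL + 1·sR = 2150/221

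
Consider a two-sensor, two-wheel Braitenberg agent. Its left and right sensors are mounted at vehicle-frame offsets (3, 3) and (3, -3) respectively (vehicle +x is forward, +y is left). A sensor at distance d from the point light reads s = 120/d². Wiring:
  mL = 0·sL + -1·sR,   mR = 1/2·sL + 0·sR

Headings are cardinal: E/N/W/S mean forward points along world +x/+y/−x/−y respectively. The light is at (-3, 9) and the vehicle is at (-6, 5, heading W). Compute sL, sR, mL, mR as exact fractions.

left sensor world pos  = (-9, 2); dL² = 85
right sensor world pos = (-9, 8); dR² = 37
sL = 120/85 = 24/17
sR = 120/37 = 120/37
mL = 0·sL + -1·sR = -120/37
mR = 1/2·sL + 0·sR = 12/17

24/17 120/37 -120/37 12/17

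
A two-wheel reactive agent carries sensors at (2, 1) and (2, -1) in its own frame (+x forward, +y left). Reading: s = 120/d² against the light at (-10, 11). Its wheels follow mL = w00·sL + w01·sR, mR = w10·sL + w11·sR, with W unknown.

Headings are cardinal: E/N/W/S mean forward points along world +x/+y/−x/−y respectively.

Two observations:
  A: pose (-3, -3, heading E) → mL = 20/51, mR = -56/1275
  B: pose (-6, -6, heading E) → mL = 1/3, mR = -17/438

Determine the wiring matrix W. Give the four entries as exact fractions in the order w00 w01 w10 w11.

obs A: pose=(-3,-3,E) → sL=12/25, sR=20/51, mL=20/51, mR=-56/1275
obs B: pose=(-6,-6,E) → sL=30/73, sR=1/3, mL=1/3, mR=-17/438
sensor matrix S = [[12/25, 20/51], [30/73, 1/3]]; det S = -36/31025
solve [mL_A; mL_B] = S·[w00; w01] and [mR_A; mR_B] = S·[w10; w11]:
  w00 = 0, w01 = 1, w10 = -1/2, w11 = 1/2

0 1 -1/2 1/2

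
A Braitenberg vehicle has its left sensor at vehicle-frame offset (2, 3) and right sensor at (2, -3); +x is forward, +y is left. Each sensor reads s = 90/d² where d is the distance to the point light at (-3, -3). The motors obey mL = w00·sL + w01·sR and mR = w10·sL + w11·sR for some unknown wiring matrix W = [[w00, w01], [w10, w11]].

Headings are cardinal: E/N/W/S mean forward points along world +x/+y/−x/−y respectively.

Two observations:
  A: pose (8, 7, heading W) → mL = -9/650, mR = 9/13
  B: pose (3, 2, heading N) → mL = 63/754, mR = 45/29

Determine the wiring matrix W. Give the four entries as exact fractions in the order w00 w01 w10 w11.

1/2 -1 1 0

obs A: pose=(8,7,W) → sL=9/13, sR=9/25, mL=-9/650, mR=9/13
obs B: pose=(3,2,N) → sL=45/29, sR=9/13, mL=63/754, mR=45/29
sensor matrix S = [[9/13, 9/25], [45/29, 9/13]]; det S = -1944/24505
solve [mL_A; mL_B] = S·[w00; w01] and [mR_A; mR_B] = S·[w10; w11]:
  w00 = 1/2, w01 = -1, w10 = 1, w11 = 0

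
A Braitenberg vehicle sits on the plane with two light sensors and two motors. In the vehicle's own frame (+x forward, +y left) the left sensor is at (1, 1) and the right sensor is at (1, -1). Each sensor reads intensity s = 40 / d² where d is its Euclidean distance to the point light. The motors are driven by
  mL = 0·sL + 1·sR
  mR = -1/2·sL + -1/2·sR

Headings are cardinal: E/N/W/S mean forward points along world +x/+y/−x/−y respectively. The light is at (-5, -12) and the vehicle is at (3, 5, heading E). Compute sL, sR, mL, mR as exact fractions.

left sensor world pos  = (4, 6); dL² = 405
right sensor world pos = (4, 4); dR² = 337
sL = 40/405 = 8/81
sR = 40/337 = 40/337
mL = 0·sL + 1·sR = 40/337
mR = -1/2·sL + -1/2·sR = -2968/27297

8/81 40/337 40/337 -2968/27297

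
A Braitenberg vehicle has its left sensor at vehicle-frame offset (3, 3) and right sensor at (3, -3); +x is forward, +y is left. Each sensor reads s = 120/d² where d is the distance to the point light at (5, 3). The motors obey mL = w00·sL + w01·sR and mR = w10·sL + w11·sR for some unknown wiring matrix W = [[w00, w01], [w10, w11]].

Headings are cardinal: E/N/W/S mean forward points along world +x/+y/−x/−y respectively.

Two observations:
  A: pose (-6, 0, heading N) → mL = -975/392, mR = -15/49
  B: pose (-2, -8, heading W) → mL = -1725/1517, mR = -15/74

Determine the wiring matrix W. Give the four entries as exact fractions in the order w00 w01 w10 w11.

obs A: pose=(-6,0,N) → sL=30/49, sR=15/8, mL=-975/392, mR=-15/49
obs B: pose=(-2,-8,W) → sL=15/37, sR=30/41, mL=-1725/1517, mR=-15/74
sensor matrix S = [[30/49, 15/8], [15/37, 30/41]]; det S = -185625/594664
solve [mL_A; mL_B] = S·[w00; w01] and [mR_A; mR_B] = S·[w10; w11]:
  w00 = -1, w01 = -1, w10 = -1/2, w11 = 0

-1 -1 -1/2 0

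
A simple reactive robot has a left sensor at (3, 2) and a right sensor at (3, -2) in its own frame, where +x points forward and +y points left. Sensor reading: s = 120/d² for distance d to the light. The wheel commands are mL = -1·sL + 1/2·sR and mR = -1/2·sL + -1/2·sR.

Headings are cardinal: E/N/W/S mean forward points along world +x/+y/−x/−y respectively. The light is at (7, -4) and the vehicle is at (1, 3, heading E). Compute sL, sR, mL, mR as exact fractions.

left sensor world pos  = (4, 5); dL² = 90
right sensor world pos = (4, 1); dR² = 34
sL = 120/90 = 4/3
sR = 120/34 = 60/17
mL = -1·sL + 1/2·sR = 22/51
mR = -1/2·sL + -1/2·sR = -124/51

4/3 60/17 22/51 -124/51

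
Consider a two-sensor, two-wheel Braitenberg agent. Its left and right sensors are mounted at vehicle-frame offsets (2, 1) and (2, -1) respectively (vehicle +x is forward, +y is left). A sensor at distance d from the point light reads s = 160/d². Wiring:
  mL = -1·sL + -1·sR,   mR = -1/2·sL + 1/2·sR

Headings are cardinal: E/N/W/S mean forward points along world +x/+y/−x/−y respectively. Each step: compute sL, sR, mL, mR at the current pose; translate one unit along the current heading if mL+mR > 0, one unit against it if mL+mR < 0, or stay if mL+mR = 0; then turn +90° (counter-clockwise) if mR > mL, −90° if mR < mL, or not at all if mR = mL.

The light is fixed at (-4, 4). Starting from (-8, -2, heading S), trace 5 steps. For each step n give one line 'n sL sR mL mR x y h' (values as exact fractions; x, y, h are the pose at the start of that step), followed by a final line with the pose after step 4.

n=0: pose=(-8,-2,S); sL=160/73, sR=160/89; mL=-25920/6497, mR=-1280/6497; mL+mR=-27200/6497 → advance -1; mR−mL=24640/6497 → turn +1·90°
n=1: pose=(-8,-1,E); sL=8, sR=4; mL=-12, mR=-2; mL+mR=-14 → advance -1; mR−mL=10 → turn +1·90°
n=2: pose=(-9,-1,N); sL=32/9, sR=32/5; mL=-448/45, mR=64/45; mL+mR=-128/15 → advance -1; mR−mL=512/45 → turn +1·90°
n=3: pose=(-9,-2,W); sL=80/49, sR=80/37; mL=-6880/1813, mR=480/1813; mL+mR=-6400/1813 → advance -1; mR−mL=7360/1813 → turn +1·90°
n=4: pose=(-8,-2,S); sL=160/73, sR=160/89; mL=-25920/6497, mR=-1280/6497; mL+mR=-27200/6497 → advance -1; mR−mL=24640/6497 → turn +1·90°

0 160/73 160/89 -25920/6497 -1280/6497 -8 -2 S
1 8 4 -12 -2 -8 -1 E
2 32/9 32/5 -448/45 64/45 -9 -1 N
3 80/49 80/37 -6880/1813 480/1813 -9 -2 W
4 160/73 160/89 -25920/6497 -1280/6497 -8 -2 S
final -8 -1 E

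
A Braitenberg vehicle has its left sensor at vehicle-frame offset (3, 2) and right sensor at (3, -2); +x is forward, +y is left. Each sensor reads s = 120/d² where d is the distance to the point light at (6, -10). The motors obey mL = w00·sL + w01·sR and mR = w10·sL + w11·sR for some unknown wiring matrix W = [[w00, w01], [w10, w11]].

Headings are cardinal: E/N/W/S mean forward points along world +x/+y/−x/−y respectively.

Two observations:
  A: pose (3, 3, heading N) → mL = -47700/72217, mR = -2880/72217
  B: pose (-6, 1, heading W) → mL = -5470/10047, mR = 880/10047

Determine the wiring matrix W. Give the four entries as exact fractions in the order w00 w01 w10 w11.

obs A: pose=(3,3,N) → sL=120/281, sR=120/257, mL=-47700/72217, mR=-2880/72217
obs B: pose=(-6,1,W) → sL=20/51, sR=60/197, mL=-5470/10047, mR=880/10047
sensor matrix S = [[120/281, 120/257], [20/51, 60/197]]; det S = -12828800/241854733
solve [mL_A; mL_B] = S·[w00; w01] and [mR_A; mR_B] = S·[w10; w11]:
  w00 = -1, w01 = -1/2, w10 = 1, w11 = -1

-1 -1/2 1 -1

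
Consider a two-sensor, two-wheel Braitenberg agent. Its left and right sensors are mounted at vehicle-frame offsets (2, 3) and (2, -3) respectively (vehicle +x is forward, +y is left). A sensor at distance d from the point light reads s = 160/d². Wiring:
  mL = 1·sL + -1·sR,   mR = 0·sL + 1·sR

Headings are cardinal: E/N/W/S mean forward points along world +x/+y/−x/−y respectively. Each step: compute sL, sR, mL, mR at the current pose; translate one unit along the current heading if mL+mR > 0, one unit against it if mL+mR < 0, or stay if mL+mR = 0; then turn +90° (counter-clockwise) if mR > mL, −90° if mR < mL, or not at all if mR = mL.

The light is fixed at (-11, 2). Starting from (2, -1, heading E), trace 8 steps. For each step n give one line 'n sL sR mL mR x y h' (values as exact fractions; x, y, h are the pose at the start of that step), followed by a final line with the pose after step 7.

0 32/45 160/261 128/1305 160/261 2 -1 E
1 80/61 16/29 1344/1769 16/29 3 -1 N
2 160/257 160/281 3840/72217 160/281 3 0 E
3 10/9 40/81 50/81 40/81 4 0 N
4 160/293 32/61 384/17873 32/61 4 1 E
5 16/17 80/181 1536/3077 80/181 5 1 N
6 160/333 160/333 0 160/333 5 2 E
7 4/5 40/101 204/505 40/101 6 2 N
final 6 3 E

n=0: pose=(2,-1,E); sL=32/45, sR=160/261; mL=128/1305, mR=160/261; mL+mR=32/45 → advance +1; mR−mL=224/435 → turn +1·90°
n=1: pose=(3,-1,N); sL=80/61, sR=16/29; mL=1344/1769, mR=16/29; mL+mR=80/61 → advance +1; mR−mL=-368/1769 → turn -1·90°
n=2: pose=(3,0,E); sL=160/257, sR=160/281; mL=3840/72217, mR=160/281; mL+mR=160/257 → advance +1; mR−mL=37280/72217 → turn +1·90°
n=3: pose=(4,0,N); sL=10/9, sR=40/81; mL=50/81, mR=40/81; mL+mR=10/9 → advance +1; mR−mL=-10/81 → turn -1·90°
n=4: pose=(4,1,E); sL=160/293, sR=32/61; mL=384/17873, mR=32/61; mL+mR=160/293 → advance +1; mR−mL=8992/17873 → turn +1·90°
n=5: pose=(5,1,N); sL=16/17, sR=80/181; mL=1536/3077, mR=80/181; mL+mR=16/17 → advance +1; mR−mL=-176/3077 → turn -1·90°
n=6: pose=(5,2,E); sL=160/333, sR=160/333; mL=0, mR=160/333; mL+mR=160/333 → advance +1; mR−mL=160/333 → turn +1·90°
n=7: pose=(6,2,N); sL=4/5, sR=40/101; mL=204/505, mR=40/101; mL+mR=4/5 → advance +1; mR−mL=-4/505 → turn -1·90°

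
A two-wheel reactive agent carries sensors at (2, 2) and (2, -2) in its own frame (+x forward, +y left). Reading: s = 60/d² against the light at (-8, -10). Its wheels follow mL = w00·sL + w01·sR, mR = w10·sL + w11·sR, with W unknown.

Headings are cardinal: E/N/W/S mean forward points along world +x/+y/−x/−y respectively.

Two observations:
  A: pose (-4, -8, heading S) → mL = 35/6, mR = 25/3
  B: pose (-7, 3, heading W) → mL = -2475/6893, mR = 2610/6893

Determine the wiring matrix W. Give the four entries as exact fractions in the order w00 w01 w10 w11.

obs A: pose=(-4,-8,S) → sL=5/3, sR=15, mL=35/6, mR=25/3
obs B: pose=(-7,3,W) → sL=30/61, sR=30/113, mL=-2475/6893, mR=2610/6893
sensor matrix S = [[5/3, 15], [30/61, 30/113]]; det S = -47800/6893
solve [mL_A; mL_B] = S·[w00; w01] and [mR_A; mR_B] = S·[w10; w11]:
  w00 = -1, w01 = 1/2, w10 = 1/2, w11 = 1/2

-1 1/2 1/2 1/2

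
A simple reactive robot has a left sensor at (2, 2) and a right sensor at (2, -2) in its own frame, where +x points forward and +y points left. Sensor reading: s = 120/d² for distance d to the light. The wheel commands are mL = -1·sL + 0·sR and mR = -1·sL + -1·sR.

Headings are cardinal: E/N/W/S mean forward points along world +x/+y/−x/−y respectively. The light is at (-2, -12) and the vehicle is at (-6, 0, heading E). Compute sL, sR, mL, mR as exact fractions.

left sensor world pos  = (-4, 2); dL² = 200
right sensor world pos = (-4, -2); dR² = 104
sL = 120/200 = 3/5
sR = 120/104 = 15/13
mL = -1·sL + 0·sR = -3/5
mR = -1·sL + -1·sR = -114/65

3/5 15/13 -3/5 -114/65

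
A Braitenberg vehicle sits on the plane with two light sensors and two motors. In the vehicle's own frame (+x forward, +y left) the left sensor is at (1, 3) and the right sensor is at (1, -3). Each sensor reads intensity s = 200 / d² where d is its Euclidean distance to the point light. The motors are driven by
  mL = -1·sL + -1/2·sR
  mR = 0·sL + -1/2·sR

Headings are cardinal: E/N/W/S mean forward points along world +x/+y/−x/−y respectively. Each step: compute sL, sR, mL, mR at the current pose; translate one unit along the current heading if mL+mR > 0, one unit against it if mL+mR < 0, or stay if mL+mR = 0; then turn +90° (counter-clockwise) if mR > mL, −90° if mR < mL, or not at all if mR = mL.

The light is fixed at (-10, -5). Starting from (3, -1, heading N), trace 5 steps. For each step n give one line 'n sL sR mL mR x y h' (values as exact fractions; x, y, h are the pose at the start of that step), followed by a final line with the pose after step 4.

n=0: pose=(3,-1,N); sL=8/5, sR=200/281; mL=-2748/1405, mR=-100/281; mL+mR=-3248/1405 → advance -1; mR−mL=8/5 → turn +1·90°
n=1: pose=(3,-2,W); sL=25/18, sR=10/9; mL=-35/18, mR=-5/9; mL+mR=-5/2 → advance -1; mR−mL=25/18 → turn +1·90°
n=2: pose=(4,-2,S); sL=200/293, sR=8/5; mL=-2172/1465, mR=-4/5; mL+mR=-3344/1465 → advance -1; mR−mL=200/293 → turn +1·90°
n=3: pose=(4,-1,E); sL=100/137, sR=100/113; mL=-18150/15481, mR=-50/113; mL+mR=-25000/15481 → advance -1; mR−mL=100/137 → turn +1·90°
n=4: pose=(3,-1,N); sL=8/5, sR=200/281; mL=-2748/1405, mR=-100/281; mL+mR=-3248/1405 → advance -1; mR−mL=8/5 → turn +1·90°

0 8/5 200/281 -2748/1405 -100/281 3 -1 N
1 25/18 10/9 -35/18 -5/9 3 -2 W
2 200/293 8/5 -2172/1465 -4/5 4 -2 S
3 100/137 100/113 -18150/15481 -50/113 4 -1 E
4 8/5 200/281 -2748/1405 -100/281 3 -1 N
final 3 -2 W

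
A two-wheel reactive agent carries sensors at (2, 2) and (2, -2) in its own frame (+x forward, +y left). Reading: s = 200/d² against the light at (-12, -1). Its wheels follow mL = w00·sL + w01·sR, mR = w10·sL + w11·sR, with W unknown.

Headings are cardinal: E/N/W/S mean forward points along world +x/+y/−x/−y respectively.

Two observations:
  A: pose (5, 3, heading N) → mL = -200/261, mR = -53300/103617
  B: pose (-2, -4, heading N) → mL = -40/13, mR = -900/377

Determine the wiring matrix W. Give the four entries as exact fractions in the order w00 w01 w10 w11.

-1 0 -1 1/2

obs A: pose=(5,3,N) → sL=200/261, sR=200/397, mL=-200/261, mR=-53300/103617
obs B: pose=(-2,-4,N) → sL=40/13, sR=40/29, mL=-40/13, mR=-900/377
sensor matrix S = [[200/261, 200/397], [40/13, 40/29]]; det S = -19264000/39063609
solve [mL_A; mL_B] = S·[w00; w01] and [mR_A; mR_B] = S·[w10; w11]:
  w00 = -1, w01 = 0, w10 = -1, w11 = 1/2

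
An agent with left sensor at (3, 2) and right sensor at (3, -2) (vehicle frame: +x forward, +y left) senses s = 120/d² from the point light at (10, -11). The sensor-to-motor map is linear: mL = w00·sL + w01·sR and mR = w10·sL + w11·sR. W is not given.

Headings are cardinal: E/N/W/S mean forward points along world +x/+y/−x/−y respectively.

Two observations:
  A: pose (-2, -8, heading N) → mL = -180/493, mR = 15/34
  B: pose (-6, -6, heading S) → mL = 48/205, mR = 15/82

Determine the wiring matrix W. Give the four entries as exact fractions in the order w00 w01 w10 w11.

1 -1 0 1/2

obs A: pose=(-2,-8,N) → sL=15/29, sR=15/17, mL=-180/493, mR=15/34
obs B: pose=(-6,-6,S) → sL=3/5, sR=15/41, mL=48/205, mR=15/82
sensor matrix S = [[15/29, 15/17], [3/5, 15/41]]; det S = -6876/20213
solve [mL_A; mL_B] = S·[w00; w01] and [mR_A; mR_B] = S·[w10; w11]:
  w00 = 1, w01 = -1, w10 = 0, w11 = 1/2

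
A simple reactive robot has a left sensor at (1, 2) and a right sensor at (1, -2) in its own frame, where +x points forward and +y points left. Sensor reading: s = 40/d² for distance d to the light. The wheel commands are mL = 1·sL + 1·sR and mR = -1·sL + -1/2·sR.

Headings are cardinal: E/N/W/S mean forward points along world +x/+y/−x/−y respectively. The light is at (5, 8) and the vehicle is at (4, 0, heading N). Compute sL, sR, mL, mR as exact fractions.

20/29 4/5 216/145 -158/145

left sensor world pos  = (2, 1); dL² = 58
right sensor world pos = (6, 1); dR² = 50
sL = 40/58 = 20/29
sR = 40/50 = 4/5
mL = 1·sL + 1·sR = 216/145
mR = -1·sL + -1/2·sR = -158/145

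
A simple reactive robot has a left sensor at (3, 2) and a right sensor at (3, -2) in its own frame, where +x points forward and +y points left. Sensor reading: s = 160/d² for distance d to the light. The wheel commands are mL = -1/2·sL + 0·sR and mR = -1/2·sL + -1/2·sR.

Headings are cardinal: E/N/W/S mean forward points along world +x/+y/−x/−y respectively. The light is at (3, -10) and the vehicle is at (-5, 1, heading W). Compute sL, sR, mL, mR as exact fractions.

left sensor world pos  = (-8, -1); dL² = 202
right sensor world pos = (-8, 3); dR² = 290
sL = 160/202 = 80/101
sR = 160/290 = 16/29
mL = -1/2·sL + 0·sR = -40/101
mR = -1/2·sL + -1/2·sR = -1968/2929

80/101 16/29 -40/101 -1968/2929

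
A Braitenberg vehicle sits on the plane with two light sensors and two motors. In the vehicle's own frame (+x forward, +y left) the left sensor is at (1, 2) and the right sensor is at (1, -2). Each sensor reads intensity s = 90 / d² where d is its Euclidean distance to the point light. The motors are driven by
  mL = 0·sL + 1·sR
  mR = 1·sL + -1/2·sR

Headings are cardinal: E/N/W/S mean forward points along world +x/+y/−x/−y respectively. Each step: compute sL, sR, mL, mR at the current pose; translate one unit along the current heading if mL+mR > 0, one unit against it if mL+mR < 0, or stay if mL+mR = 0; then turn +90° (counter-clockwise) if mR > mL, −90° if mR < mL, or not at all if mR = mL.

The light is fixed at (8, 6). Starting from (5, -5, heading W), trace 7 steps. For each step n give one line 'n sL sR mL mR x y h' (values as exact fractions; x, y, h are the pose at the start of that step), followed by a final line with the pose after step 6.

n=0: pose=(5,-5,W); sL=18/37, sR=90/97; mL=90/97, mR=81/3589; mL+mR=3411/3589 → advance +1; mR−mL=-3249/3589 → turn -1·90°
n=1: pose=(4,-5,N); sL=45/68, sR=45/52; mL=45/52, mR=405/1768; mL+mR=1935/1768 → advance +1; mR−mL=-1125/1768 → turn -1·90°
n=2: pose=(4,-4,E); sL=90/73, sR=10/17; mL=10/17, mR=1165/1241; mL+mR=1895/1241 → advance +1; mR−mL=435/1241 → turn +1·90°
n=3: pose=(5,-4,N); sL=45/53, sR=45/41; mL=45/41, mR=1305/4346; mL+mR=6075/4346 → advance +1; mR−mL=-3465/4346 → turn -1·90°
n=4: pose=(5,-3,E); sL=90/53, sR=18/25; mL=18/25, mR=1773/1325; mL+mR=2727/1325 → advance +1; mR−mL=819/1325 → turn +1·90°
n=5: pose=(6,-3,N); sL=9/8, sR=45/32; mL=45/32, mR=27/64; mL+mR=117/64 → advance +1; mR−mL=-63/64 → turn -1·90°
n=6: pose=(6,-2,E); sL=90/37, sR=90/101; mL=90/101, mR=7425/3737; mL+mR=10755/3737 → advance +1; mR−mL=4095/3737 → turn +1·90°

0 18/37 90/97 90/97 81/3589 5 -5 W
1 45/68 45/52 45/52 405/1768 4 -5 N
2 90/73 10/17 10/17 1165/1241 4 -4 E
3 45/53 45/41 45/41 1305/4346 5 -4 N
4 90/53 18/25 18/25 1773/1325 5 -3 E
5 9/8 45/32 45/32 27/64 6 -3 N
6 90/37 90/101 90/101 7425/3737 6 -2 E
final 7 -2 N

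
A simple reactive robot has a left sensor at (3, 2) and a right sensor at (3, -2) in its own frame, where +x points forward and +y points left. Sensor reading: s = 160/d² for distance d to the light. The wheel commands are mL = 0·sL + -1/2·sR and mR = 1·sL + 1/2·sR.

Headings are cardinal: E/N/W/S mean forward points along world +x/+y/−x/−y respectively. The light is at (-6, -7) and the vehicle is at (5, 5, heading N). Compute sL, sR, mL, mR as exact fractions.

80/153 80/197 -40/197 21880/30141

left sensor world pos  = (3, 8); dL² = 306
right sensor world pos = (7, 8); dR² = 394
sL = 160/306 = 80/153
sR = 160/394 = 80/197
mL = 0·sL + -1/2·sR = -40/197
mR = 1·sL + 1/2·sR = 21880/30141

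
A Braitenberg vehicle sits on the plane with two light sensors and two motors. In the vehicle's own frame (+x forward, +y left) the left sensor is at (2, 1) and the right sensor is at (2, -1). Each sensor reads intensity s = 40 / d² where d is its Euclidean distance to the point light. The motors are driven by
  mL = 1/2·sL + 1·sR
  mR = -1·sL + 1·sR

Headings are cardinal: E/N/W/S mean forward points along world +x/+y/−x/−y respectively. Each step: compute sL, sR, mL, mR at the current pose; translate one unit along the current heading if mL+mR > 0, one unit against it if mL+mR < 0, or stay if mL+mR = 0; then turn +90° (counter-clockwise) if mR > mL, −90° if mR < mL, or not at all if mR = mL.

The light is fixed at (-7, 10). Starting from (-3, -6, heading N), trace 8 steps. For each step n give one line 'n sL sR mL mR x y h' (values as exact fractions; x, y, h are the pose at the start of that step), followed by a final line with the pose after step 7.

0 8/41 40/221 2524/9061 -128/9061 -3 -6 N
1 5/29 10/73 945/4234 -75/2117 -3 -5 E
2 8/65 8/61 764/3965 32/3965 -2 -5 S
3 20/149 20/117 4150/17433 640/17433 -2 -6 W
4 8/41 40/221 2524/9061 -128/9061 -3 -6 N
5 5/29 10/73 945/4234 -75/2117 -3 -5 E
6 8/65 8/61 764/3965 32/3965 -2 -5 S
7 20/149 20/117 4150/17433 640/17433 -2 -6 W
final -3 -6 N

n=0: pose=(-3,-6,N); sL=8/41, sR=40/221; mL=2524/9061, mR=-128/9061; mL+mR=2396/9061 → advance +1; mR−mL=-12/41 → turn -1·90°
n=1: pose=(-3,-5,E); sL=5/29, sR=10/73; mL=945/4234, mR=-75/2117; mL+mR=795/4234 → advance +1; mR−mL=-15/58 → turn -1·90°
n=2: pose=(-2,-5,S); sL=8/65, sR=8/61; mL=764/3965, mR=32/3965; mL+mR=796/3965 → advance +1; mR−mL=-12/65 → turn -1·90°
n=3: pose=(-2,-6,W); sL=20/149, sR=20/117; mL=4150/17433, mR=640/17433; mL+mR=4790/17433 → advance +1; mR−mL=-30/149 → turn -1·90°
n=4: pose=(-3,-6,N); sL=8/41, sR=40/221; mL=2524/9061, mR=-128/9061; mL+mR=2396/9061 → advance +1; mR−mL=-12/41 → turn -1·90°
n=5: pose=(-3,-5,E); sL=5/29, sR=10/73; mL=945/4234, mR=-75/2117; mL+mR=795/4234 → advance +1; mR−mL=-15/58 → turn -1·90°
n=6: pose=(-2,-5,S); sL=8/65, sR=8/61; mL=764/3965, mR=32/3965; mL+mR=796/3965 → advance +1; mR−mL=-12/65 → turn -1·90°
n=7: pose=(-2,-6,W); sL=20/149, sR=20/117; mL=4150/17433, mR=640/17433; mL+mR=4790/17433 → advance +1; mR−mL=-30/149 → turn -1·90°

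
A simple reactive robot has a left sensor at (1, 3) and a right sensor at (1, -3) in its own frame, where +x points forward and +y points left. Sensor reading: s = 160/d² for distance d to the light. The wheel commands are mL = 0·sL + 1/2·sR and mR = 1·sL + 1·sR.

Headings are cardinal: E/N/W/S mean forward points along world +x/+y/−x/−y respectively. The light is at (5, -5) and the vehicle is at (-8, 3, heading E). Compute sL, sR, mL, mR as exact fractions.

left sensor world pos  = (-7, 6); dL² = 265
right sensor world pos = (-7, 0); dR² = 169
sL = 160/265 = 32/53
sR = 160/169 = 160/169
mL = 0·sL + 1/2·sR = 80/169
mR = 1·sL + 1·sR = 13888/8957

32/53 160/169 80/169 13888/8957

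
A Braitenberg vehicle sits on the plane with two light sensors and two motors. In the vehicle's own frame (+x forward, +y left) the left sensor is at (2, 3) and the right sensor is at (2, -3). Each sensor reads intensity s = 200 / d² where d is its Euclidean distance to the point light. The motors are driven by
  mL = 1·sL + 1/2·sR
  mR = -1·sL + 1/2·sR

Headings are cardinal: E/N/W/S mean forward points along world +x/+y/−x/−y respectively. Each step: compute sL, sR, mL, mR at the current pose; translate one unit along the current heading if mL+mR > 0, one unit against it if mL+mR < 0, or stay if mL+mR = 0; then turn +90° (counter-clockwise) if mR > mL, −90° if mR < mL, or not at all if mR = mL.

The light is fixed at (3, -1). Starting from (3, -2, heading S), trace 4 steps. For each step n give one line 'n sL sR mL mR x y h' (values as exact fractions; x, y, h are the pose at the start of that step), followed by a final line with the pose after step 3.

n=0: pose=(3,-2,S); sL=100/9, sR=100/9; mL=50/3, mR=-50/9; mL+mR=100/9 → advance +1; mR−mL=-200/9 → turn -1·90°
n=1: pose=(3,-3,W); sL=200/29, sR=40; mL=780/29, mR=380/29; mL+mR=40 → advance +1; mR−mL=-400/29 → turn -1·90°
n=2: pose=(2,-3,N); sL=25/2, sR=50; mL=75/2, mR=25/2; mL+mR=50 → advance +1; mR−mL=-25 → turn -1·90°
n=3: pose=(2,-2,E); sL=40, sR=200/17; mL=780/17, mR=-580/17; mL+mR=200/17 → advance +1; mR−mL=-80 → turn -1·90°

0 100/9 100/9 50/3 -50/9 3 -2 S
1 200/29 40 780/29 380/29 3 -3 W
2 25/2 50 75/2 25/2 2 -3 N
3 40 200/17 780/17 -580/17 2 -2 E
final 3 -2 S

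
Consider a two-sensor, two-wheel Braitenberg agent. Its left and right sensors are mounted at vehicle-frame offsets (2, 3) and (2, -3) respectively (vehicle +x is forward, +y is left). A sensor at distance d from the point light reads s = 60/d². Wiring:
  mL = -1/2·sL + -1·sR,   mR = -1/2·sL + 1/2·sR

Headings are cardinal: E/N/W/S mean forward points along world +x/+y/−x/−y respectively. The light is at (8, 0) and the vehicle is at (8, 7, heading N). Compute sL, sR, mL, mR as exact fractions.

2/3 2/3 -1 0

left sensor world pos  = (5, 9); dL² = 90
right sensor world pos = (11, 9); dR² = 90
sL = 60/90 = 2/3
sR = 60/90 = 2/3
mL = -1/2·sL + -1·sR = -1
mR = -1/2·sL + 1/2·sR = 0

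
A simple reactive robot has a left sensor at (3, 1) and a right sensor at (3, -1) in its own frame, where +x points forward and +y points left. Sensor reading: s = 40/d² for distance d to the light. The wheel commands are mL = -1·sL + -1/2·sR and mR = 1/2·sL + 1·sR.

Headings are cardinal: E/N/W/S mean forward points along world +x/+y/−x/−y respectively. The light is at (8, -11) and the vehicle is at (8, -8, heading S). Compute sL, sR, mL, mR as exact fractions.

40 40 -60 60

left sensor world pos  = (9, -11); dL² = 1
right sensor world pos = (7, -11); dR² = 1
sL = 40/1 = 40
sR = 40/1 = 40
mL = -1·sL + -1/2·sR = -60
mR = 1/2·sL + 1·sR = 60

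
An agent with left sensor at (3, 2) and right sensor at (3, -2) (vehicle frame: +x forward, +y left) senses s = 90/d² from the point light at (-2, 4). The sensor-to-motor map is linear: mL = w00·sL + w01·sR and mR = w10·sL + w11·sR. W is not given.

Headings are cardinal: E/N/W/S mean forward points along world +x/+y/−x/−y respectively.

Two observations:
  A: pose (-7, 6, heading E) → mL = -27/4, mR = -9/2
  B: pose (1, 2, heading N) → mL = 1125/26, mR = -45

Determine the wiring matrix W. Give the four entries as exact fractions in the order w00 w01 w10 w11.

1 -1/2 -1 0

obs A: pose=(-7,6,E) → sL=9/2, sR=45/2, mL=-27/4, mR=-9/2
obs B: pose=(1,2,N) → sL=45, sR=45/13, mL=1125/26, mR=-45
sensor matrix S = [[9/2, 45/2], [45, 45/13]]; det S = -12960/13
solve [mL_A; mL_B] = S·[w00; w01] and [mR_A; mR_B] = S·[w10; w11]:
  w00 = 1, w01 = -1/2, w10 = -1, w11 = 0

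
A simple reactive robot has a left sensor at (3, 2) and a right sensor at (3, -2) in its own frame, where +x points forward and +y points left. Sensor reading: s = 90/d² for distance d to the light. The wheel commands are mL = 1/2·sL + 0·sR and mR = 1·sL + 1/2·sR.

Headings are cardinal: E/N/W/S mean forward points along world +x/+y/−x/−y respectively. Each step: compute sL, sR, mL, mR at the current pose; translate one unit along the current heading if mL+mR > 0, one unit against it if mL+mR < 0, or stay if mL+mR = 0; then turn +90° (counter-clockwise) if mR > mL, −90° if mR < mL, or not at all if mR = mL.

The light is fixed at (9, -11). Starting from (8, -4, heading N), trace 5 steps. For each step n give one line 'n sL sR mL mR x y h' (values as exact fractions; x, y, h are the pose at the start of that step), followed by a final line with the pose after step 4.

0 90/109 90/101 45/109 13995/11009 8 -4 N
1 45/26 45/58 45/52 3195/1508 8 -3 W
2 18/5 90/41 9/5 963/205 7 -3 S
3 45/41 45/13 45/82 3015/1066 7 -4 E
4 90/109 90/101 45/109 13995/11009 8 -4 N
final 8 -3 W

n=0: pose=(8,-4,N); sL=90/109, sR=90/101; mL=45/109, mR=13995/11009; mL+mR=18540/11009 → advance +1; mR−mL=9450/11009 → turn +1·90°
n=1: pose=(8,-3,W); sL=45/26, sR=45/58; mL=45/52, mR=3195/1508; mL+mR=1125/377 → advance +1; mR−mL=945/754 → turn +1·90°
n=2: pose=(7,-3,S); sL=18/5, sR=90/41; mL=9/5, mR=963/205; mL+mR=1332/205 → advance +1; mR−mL=594/205 → turn +1·90°
n=3: pose=(7,-4,E); sL=45/41, sR=45/13; mL=45/82, mR=3015/1066; mL+mR=1800/533 → advance +1; mR−mL=1215/533 → turn +1·90°
n=4: pose=(8,-4,N); sL=90/109, sR=90/101; mL=45/109, mR=13995/11009; mL+mR=18540/11009 → advance +1; mR−mL=9450/11009 → turn +1·90°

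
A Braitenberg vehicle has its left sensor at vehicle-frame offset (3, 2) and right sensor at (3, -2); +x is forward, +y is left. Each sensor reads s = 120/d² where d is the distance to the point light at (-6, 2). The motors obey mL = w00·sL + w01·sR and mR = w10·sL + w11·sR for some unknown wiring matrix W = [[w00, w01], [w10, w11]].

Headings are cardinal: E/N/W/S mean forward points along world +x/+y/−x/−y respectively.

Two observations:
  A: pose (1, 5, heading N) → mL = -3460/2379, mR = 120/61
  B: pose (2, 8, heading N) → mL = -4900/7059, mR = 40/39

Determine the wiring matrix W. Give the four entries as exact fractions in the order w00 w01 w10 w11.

obs A: pose=(1,5,N) → sL=120/61, sR=40/39, mL=-3460/2379, mR=120/61
obs B: pose=(2,8,N) → sL=40/39, sR=120/181, mL=-4900/7059, mR=40/39
sensor matrix S = [[120/61, 40/39], [40/39, 120/181]]; det S = 4236800/16793361
solve [mL_A; mL_B] = S·[w00; w01] and [mR_A; mR_B] = S·[w10; w11]:
  w00 = -1, w01 = 1/2, w10 = 1, w11 = 0

-1 1/2 1 0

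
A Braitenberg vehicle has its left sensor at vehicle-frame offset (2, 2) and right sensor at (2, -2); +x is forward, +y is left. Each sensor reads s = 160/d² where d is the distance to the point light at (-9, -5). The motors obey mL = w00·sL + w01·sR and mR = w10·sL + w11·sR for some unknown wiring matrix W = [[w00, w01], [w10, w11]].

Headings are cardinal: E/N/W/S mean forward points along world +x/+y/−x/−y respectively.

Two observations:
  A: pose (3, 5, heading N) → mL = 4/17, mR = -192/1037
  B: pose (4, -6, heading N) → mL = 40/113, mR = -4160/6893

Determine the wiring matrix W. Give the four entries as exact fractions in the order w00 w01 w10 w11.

0 1/2 -1 1

obs A: pose=(3,5,N) → sL=40/61, sR=8/17, mL=4/17, mR=-192/1037
obs B: pose=(4,-6,N) → sL=80/61, sR=80/113, mL=40/113, mR=-4160/6893
sensor matrix S = [[40/61, 8/17], [80/61, 80/113]]; det S = -17920/117181
solve [mL_A; mL_B] = S·[w00; w01] and [mR_A; mR_B] = S·[w10; w11]:
  w00 = 0, w01 = 1/2, w10 = -1, w11 = 1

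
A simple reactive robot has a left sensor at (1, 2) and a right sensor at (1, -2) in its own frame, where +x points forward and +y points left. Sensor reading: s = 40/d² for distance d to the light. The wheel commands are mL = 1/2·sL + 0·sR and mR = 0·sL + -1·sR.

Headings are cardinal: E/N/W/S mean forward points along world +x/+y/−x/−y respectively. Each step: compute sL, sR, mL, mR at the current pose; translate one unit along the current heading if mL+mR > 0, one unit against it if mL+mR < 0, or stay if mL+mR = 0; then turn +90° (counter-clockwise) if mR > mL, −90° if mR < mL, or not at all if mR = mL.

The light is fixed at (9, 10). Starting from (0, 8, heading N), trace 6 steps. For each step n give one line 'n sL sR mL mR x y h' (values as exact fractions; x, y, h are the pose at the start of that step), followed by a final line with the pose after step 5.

n=0: pose=(0,8,N); sL=20/61, sR=4/5; mL=10/61, mR=-4/5; mL+mR=-194/305 → advance -1; mR−mL=-294/305 → turn -1·90°
n=1: pose=(0,7,E); sL=8/13, sR=40/89; mL=4/13, mR=-40/89; mL+mR=-164/1157 → advance -1; mR−mL=-876/1157 → turn -1·90°
n=2: pose=(-1,7,S); sL=1/2, sR=1/4; mL=1/4, mR=-1/4; mL+mR=0 → advance +0; mR−mL=-1/2 → turn -1·90°
n=3: pose=(-1,7,W); sL=20/73, sR=20/61; mL=10/73, mR=-20/61; mL+mR=-850/4453 → advance -1; mR−mL=-2070/4453 → turn -1·90°
n=4: pose=(0,7,N); sL=8/25, sR=40/53; mL=4/25, mR=-40/53; mL+mR=-788/1325 → advance -1; mR−mL=-1212/1325 → turn -1·90°
n=5: pose=(0,6,E); sL=10/17, sR=2/5; mL=5/17, mR=-2/5; mL+mR=-9/85 → advance -1; mR−mL=-59/85 → turn -1·90°

0 20/61 4/5 10/61 -4/5 0 8 N
1 8/13 40/89 4/13 -40/89 0 7 E
2 1/2 1/4 1/4 -1/4 -1 7 S
3 20/73 20/61 10/73 -20/61 -1 7 W
4 8/25 40/53 4/25 -40/53 0 7 N
5 10/17 2/5 5/17 -2/5 0 6 E
final -1 6 S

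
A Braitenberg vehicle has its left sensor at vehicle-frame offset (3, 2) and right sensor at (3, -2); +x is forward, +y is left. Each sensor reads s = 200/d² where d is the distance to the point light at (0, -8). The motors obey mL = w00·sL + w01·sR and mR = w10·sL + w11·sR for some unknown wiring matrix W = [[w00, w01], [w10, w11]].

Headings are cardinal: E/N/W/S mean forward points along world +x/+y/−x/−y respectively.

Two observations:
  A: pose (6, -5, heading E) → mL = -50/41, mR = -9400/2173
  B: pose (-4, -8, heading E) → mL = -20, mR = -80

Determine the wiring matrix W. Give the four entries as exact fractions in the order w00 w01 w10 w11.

0 -1/2 -1 -1

obs A: pose=(6,-5,E) → sL=100/53, sR=100/41, mL=-50/41, mR=-9400/2173
obs B: pose=(-4,-8,E) → sL=40, sR=40, mL=-20, mR=-80
sensor matrix S = [[100/53, 100/41], [40, 40]]; det S = -48000/2173
solve [mL_A; mL_B] = S·[w00; w01] and [mR_A; mR_B] = S·[w10; w11]:
  w00 = 0, w01 = -1/2, w10 = -1, w11 = -1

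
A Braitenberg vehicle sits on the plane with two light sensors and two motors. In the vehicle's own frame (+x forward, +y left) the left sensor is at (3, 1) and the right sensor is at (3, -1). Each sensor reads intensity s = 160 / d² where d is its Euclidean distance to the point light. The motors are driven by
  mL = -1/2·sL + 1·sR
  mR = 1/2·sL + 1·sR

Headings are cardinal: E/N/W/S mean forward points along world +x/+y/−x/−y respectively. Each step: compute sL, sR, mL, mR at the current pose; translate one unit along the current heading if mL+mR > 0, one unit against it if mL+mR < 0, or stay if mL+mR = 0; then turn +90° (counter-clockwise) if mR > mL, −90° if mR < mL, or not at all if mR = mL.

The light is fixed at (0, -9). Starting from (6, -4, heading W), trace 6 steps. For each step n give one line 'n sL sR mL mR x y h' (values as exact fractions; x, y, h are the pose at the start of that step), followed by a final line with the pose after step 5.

0 32/5 32/9 16/45 304/45 6 -4 W
1 4 8 6 10 5 -4 S
2 160/89 160/73 8400/6497 20080/6497 5 -5 E
3 80/37 80/49 1000/1813 4920/1813 6 -5 N
4 32/5 32/9 16/45 304/45 6 -4 W
5 4 8 6 10 5 -4 S
final 5 -5 E

n=0: pose=(6,-4,W); sL=32/5, sR=32/9; mL=16/45, mR=304/45; mL+mR=64/9 → advance +1; mR−mL=32/5 → turn +1·90°
n=1: pose=(5,-4,S); sL=4, sR=8; mL=6, mR=10; mL+mR=16 → advance +1; mR−mL=4 → turn +1·90°
n=2: pose=(5,-5,E); sL=160/89, sR=160/73; mL=8400/6497, mR=20080/6497; mL+mR=320/73 → advance +1; mR−mL=160/89 → turn +1·90°
n=3: pose=(6,-5,N); sL=80/37, sR=80/49; mL=1000/1813, mR=4920/1813; mL+mR=160/49 → advance +1; mR−mL=80/37 → turn +1·90°
n=4: pose=(6,-4,W); sL=32/5, sR=32/9; mL=16/45, mR=304/45; mL+mR=64/9 → advance +1; mR−mL=32/5 → turn +1·90°
n=5: pose=(5,-4,S); sL=4, sR=8; mL=6, mR=10; mL+mR=16 → advance +1; mR−mL=4 → turn +1·90°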